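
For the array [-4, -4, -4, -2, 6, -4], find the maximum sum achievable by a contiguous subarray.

Using Kadane's algorithm on [-4, -4, -4, -2, 6, -4]:

Scanning through the array:
Position 1 (value -4): max_ending_here = -4, max_so_far = -4
Position 2 (value -4): max_ending_here = -4, max_so_far = -4
Position 3 (value -2): max_ending_here = -2, max_so_far = -2
Position 4 (value 6): max_ending_here = 6, max_so_far = 6
Position 5 (value -4): max_ending_here = 2, max_so_far = 6

Maximum subarray: [6]
Maximum sum: 6

The maximum subarray is [6] with sum 6. This subarray runs from index 4 to index 4.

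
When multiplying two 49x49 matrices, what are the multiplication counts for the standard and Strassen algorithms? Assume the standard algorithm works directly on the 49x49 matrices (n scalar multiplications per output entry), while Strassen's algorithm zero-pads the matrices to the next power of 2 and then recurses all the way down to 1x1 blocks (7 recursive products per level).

Matrix multiplication for 49x49 matrices:

Strassen's algorithm requires power-of-2 dimensions. Pad 49x49 to 64x64 (next power of 2).

Standard algorithm: 49^3 = 117649 multiplications
Strassen's algorithm: 7^(log2(64)) = 7^6 = 117649 multiplications
Savings: 117649 - 117649 = 0 multiplications

Standard: 117649 multiplications (49^3). Strassen: 117649 multiplications (7^6, after padding to 64x64). Strassen reduces 8 recursive multiplications to 7 at each level.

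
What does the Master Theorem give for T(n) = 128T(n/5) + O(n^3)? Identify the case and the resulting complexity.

Master Theorem for T(n) = 128T(n/5) + O(n^3):

a = 128, b = 5, c = 3
log_b(a) = log_5(128) = 3.0147

Case 1: c = 3 < log_5(128) = 3.0147
T(n) = O(n^(log_5 128))

For T(n) = 128T(n/5) + O(n^3): log_5(128) = 3.0147. This is Case 1 of the Master Theorem (c < log_b(a), work dominated by leaves), giving O(n^(log_5 128)).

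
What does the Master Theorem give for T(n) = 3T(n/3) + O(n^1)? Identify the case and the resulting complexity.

Master Theorem for T(n) = 3T(n/3) + O(n^1):

a = 3, b = 3, c = 1
log_b(a) = log_3(3) = 1.0000

Case 2: c = 1 = log_3(3) = 1.0000
T(n) = O(n^1 log n) = O(n log n)

For T(n) = 3T(n/3) + O(n^1): log_3(3) = 1.0000. This is Case 2 of the Master Theorem (c = log_b(a), equal work at all levels), giving O(n log n).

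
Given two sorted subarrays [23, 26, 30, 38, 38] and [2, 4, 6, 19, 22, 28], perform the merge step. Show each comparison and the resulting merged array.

Merging process:

Compare 23 vs 2: take 2 from right. Merged: [2]
Compare 23 vs 4: take 4 from right. Merged: [2, 4]
Compare 23 vs 6: take 6 from right. Merged: [2, 4, 6]
Compare 23 vs 19: take 19 from right. Merged: [2, 4, 6, 19]
Compare 23 vs 22: take 22 from right. Merged: [2, 4, 6, 19, 22]
Compare 23 vs 28: take 23 from left. Merged: [2, 4, 6, 19, 22, 23]
Compare 26 vs 28: take 26 from left. Merged: [2, 4, 6, 19, 22, 23, 26]
Compare 30 vs 28: take 28 from right. Merged: [2, 4, 6, 19, 22, 23, 26, 28]
Append remaining from left: [30, 38, 38]. Merged: [2, 4, 6, 19, 22, 23, 26, 28, 30, 38, 38]

Final merged array: [2, 4, 6, 19, 22, 23, 26, 28, 30, 38, 38]
Total comparisons: 8

The merged array is [2, 4, 6, 19, 22, 23, 26, 28, 30, 38, 38], requiring 8 comparisons. The merge step runs in O(n) time where n is the total number of elements.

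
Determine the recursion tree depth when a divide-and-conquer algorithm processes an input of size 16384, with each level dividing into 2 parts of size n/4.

For divide and conquer with division factor 4:

Problem sizes at each level:
Level 0: 16384
Level 1: 4096
Level 2: 1024
Level 3: 256
Level 4: 64
Level 5: 16
Level 6: 4
Level 7: 1

The root is level 0 and the size-1 base case is level 7 (the tree spans levels 0 through 7, i.e. 8 levels counting the root), so the depth is the number of divisions: log_4(16384) = 7

The recursion tree depth is log_4(16384) = 7. At each level, the problem size is divided by 4, so it takes 7 divisions to reduce to a base case of size 1. The algorithm makes 2 recursive calls at each level.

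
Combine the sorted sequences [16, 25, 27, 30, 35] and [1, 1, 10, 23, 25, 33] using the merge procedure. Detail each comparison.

Merging process:

Compare 16 vs 1: take 1 from right. Merged: [1]
Compare 16 vs 1: take 1 from right. Merged: [1, 1]
Compare 16 vs 10: take 10 from right. Merged: [1, 1, 10]
Compare 16 vs 23: take 16 from left. Merged: [1, 1, 10, 16]
Compare 25 vs 23: take 23 from right. Merged: [1, 1, 10, 16, 23]
Compare 25 vs 25: take 25 from left. Merged: [1, 1, 10, 16, 23, 25]
Compare 27 vs 25: take 25 from right. Merged: [1, 1, 10, 16, 23, 25, 25]
Compare 27 vs 33: take 27 from left. Merged: [1, 1, 10, 16, 23, 25, 25, 27]
Compare 30 vs 33: take 30 from left. Merged: [1, 1, 10, 16, 23, 25, 25, 27, 30]
Compare 35 vs 33: take 33 from right. Merged: [1, 1, 10, 16, 23, 25, 25, 27, 30, 33]
Append remaining from left: [35]. Merged: [1, 1, 10, 16, 23, 25, 25, 27, 30, 33, 35]

Final merged array: [1, 1, 10, 16, 23, 25, 25, 27, 30, 33, 35]
Total comparisons: 10

The merged array is [1, 1, 10, 16, 23, 25, 25, 27, 30, 33, 35], requiring 10 comparisons. The merge step runs in O(n) time where n is the total number of elements.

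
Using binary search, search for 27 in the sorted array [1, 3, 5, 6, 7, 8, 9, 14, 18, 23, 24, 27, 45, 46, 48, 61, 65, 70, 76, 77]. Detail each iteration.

Binary search for 27 in [1, 3, 5, 6, 7, 8, 9, 14, 18, 23, 24, 27, 45, 46, 48, 61, 65, 70, 76, 77]:

lo=0, hi=19, mid=9, arr[mid]=23 -> 23 < 27, search right half
lo=10, hi=19, mid=14, arr[mid]=48 -> 48 > 27, search left half
lo=10, hi=13, mid=11, arr[mid]=27 -> Found target at index 11!

Binary search finds 27 at index 11 after 3 comparisons. The search repeatedly halves the search space by comparing with the middle element.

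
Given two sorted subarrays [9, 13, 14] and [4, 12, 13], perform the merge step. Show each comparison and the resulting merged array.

Merging process:

Compare 9 vs 4: take 4 from right. Merged: [4]
Compare 9 vs 12: take 9 from left. Merged: [4, 9]
Compare 13 vs 12: take 12 from right. Merged: [4, 9, 12]
Compare 13 vs 13: take 13 from left. Merged: [4, 9, 12, 13]
Compare 14 vs 13: take 13 from right. Merged: [4, 9, 12, 13, 13]
Append remaining from left: [14]. Merged: [4, 9, 12, 13, 13, 14]

Final merged array: [4, 9, 12, 13, 13, 14]
Total comparisons: 5

The merged array is [4, 9, 12, 13, 13, 14], requiring 5 comparisons. The merge step runs in O(n) time where n is the total number of elements.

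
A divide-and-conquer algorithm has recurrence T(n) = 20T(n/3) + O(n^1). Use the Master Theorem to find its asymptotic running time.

Master Theorem for T(n) = 20T(n/3) + O(n^1):

a = 20, b = 3, c = 1
log_b(a) = log_3(20) = 2.7268

Case 1: c = 1 < log_3(20) = 2.7268
T(n) = O(n^(log_3 20))

For T(n) = 20T(n/3) + O(n^1): log_3(20) = 2.7268. This is Case 1 of the Master Theorem (c < log_b(a), work dominated by leaves), giving O(n^(log_3 20)).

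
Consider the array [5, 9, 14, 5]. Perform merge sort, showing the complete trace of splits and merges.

Merge sort trace:

Split: [5, 9, 14, 5] -> [5, 9] and [14, 5]
  Split: [5, 9] -> [5] and [9]
  Merge: [5] + [9] -> [5, 9]
  Split: [14, 5] -> [14] and [5]
  Merge: [14] + [5] -> [5, 14]
Merge: [5, 9] + [5, 14] -> [5, 5, 9, 14]

Final sorted array: [5, 5, 9, 14]

The merge sort proceeds by recursively splitting the array and merging sorted halves.
After all merges, the sorted array is [5, 5, 9, 14].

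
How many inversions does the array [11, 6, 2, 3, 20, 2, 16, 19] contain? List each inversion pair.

Finding inversions in [11, 6, 2, 3, 20, 2, 16, 19]:

(0, 1): arr[0]=11 > arr[1]=6
(0, 2): arr[0]=11 > arr[2]=2
(0, 3): arr[0]=11 > arr[3]=3
(0, 5): arr[0]=11 > arr[5]=2
(1, 2): arr[1]=6 > arr[2]=2
(1, 3): arr[1]=6 > arr[3]=3
(1, 5): arr[1]=6 > arr[5]=2
(3, 5): arr[3]=3 > arr[5]=2
(4, 5): arr[4]=20 > arr[5]=2
(4, 6): arr[4]=20 > arr[6]=16
(4, 7): arr[4]=20 > arr[7]=19

Total inversions: 11

The array has 11 inversion(s): (0,1), (0,2), (0,3), (0,5), (1,2), (1,3), (1,5), (3,5), (4,5), (4,6), (4,7). Each pair (i,j) satisfies i < j and arr[i] > arr[j].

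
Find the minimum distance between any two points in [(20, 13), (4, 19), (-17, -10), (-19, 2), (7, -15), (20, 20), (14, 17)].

Computing all pairwise distances among 7 points:

d((20, 13), (4, 19)) = 17.088
d((20, 13), (-17, -10)) = 43.566
d((20, 13), (-19, 2)) = 40.5216
d((20, 13), (7, -15)) = 30.8707
d((20, 13), (20, 20)) = 7.0
d((20, 13), (14, 17)) = 7.2111
d((4, 19), (-17, -10)) = 35.805
d((4, 19), (-19, 2)) = 28.6007
d((4, 19), (7, -15)) = 34.1321
d((4, 19), (20, 20)) = 16.0312
d((4, 19), (14, 17)) = 10.198
d((-17, -10), (-19, 2)) = 12.1655
d((-17, -10), (7, -15)) = 24.5153
d((-17, -10), (20, 20)) = 47.634
d((-17, -10), (14, 17)) = 41.1096
d((-19, 2), (7, -15)) = 31.0644
d((-19, 2), (20, 20)) = 42.9535
d((-19, 2), (14, 17)) = 36.2491
d((7, -15), (20, 20)) = 37.3363
d((7, -15), (14, 17)) = 32.7567
d((20, 20), (14, 17)) = 6.7082 <-- minimum

Closest pair: (20, 20) and (14, 17) with distance 6.7082

The closest pair is (20, 20) and (14, 17) with Euclidean distance 6.7082. For 7 points, brute-force pairwise comparison is shown above. For large n, the divide-and-conquer algorithm (sort by x, recurse on halves, check the dividing strip) achieves O(n log n).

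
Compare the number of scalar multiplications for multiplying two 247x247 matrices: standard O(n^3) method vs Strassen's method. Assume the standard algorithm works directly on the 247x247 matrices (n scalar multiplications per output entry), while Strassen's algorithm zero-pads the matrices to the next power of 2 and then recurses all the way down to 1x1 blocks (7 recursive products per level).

Matrix multiplication for 247x247 matrices:

Strassen's algorithm requires power-of-2 dimensions. Pad 247x247 to 256x256 (next power of 2).

Standard algorithm: 247^3 = 15069223 multiplications
Strassen's algorithm: 7^(log2(256)) = 7^8 = 5764801 multiplications
Savings: 15069223 - 5764801 = 9304422 multiplications

Standard: 15069223 multiplications (247^3). Strassen: 5764801 multiplications (7^8, after padding to 256x256). Strassen reduces 8 recursive multiplications to 7 at each level.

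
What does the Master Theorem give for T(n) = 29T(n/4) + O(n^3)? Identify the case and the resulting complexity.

Master Theorem for T(n) = 29T(n/4) + O(n^3):

a = 29, b = 4, c = 3
log_b(a) = log_4(29) = 2.4290

Case 3: c = 3 > log_4(29) = 2.4290
T(n) = O(n^3) = O(n^3)

For T(n) = 29T(n/4) + O(n^3): log_4(29) = 2.4290. This is Case 3 of the Master Theorem (c > log_b(a), work dominated by root), giving O(n^3).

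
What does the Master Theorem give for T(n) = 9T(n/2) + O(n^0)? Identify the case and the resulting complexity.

Master Theorem for T(n) = 9T(n/2) + O(n^0):

a = 9, b = 2, c = 0
log_b(a) = log_2(9) = 3.1699

Case 1: c = 0 < log_2(9) = 3.1699
T(n) = O(n^(log_2 9))

For T(n) = 9T(n/2) + O(n^0): log_2(9) = 3.1699. This is Case 1 of the Master Theorem (c < log_b(a), work dominated by leaves), giving O(n^(log_2 9)).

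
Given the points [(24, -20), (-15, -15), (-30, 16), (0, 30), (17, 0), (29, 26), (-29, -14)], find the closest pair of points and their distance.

Computing all pairwise distances among 7 points:

d((24, -20), (-15, -15)) = 39.3192
d((24, -20), (-30, 16)) = 64.8999
d((24, -20), (0, 30)) = 55.4617
d((24, -20), (17, 0)) = 21.1896
d((24, -20), (29, 26)) = 46.2709
d((24, -20), (-29, -14)) = 53.3385
d((-15, -15), (-30, 16)) = 34.4384
d((-15, -15), (0, 30)) = 47.4342
d((-15, -15), (17, 0)) = 35.3412
d((-15, -15), (29, 26)) = 60.1415
d((-15, -15), (-29, -14)) = 14.0357 <-- minimum
d((-30, 16), (0, 30)) = 33.1059
d((-30, 16), (17, 0)) = 49.6488
d((-30, 16), (29, 26)) = 59.8415
d((-30, 16), (-29, -14)) = 30.0167
d((0, 30), (17, 0)) = 34.4819
d((0, 30), (29, 26)) = 29.2746
d((0, 30), (-29, -14)) = 52.6972
d((17, 0), (29, 26)) = 28.6356
d((17, 0), (-29, -14)) = 48.0833
d((29, 26), (-29, -14)) = 70.4557

Closest pair: (-15, -15) and (-29, -14) with distance 14.0357

The closest pair is (-15, -15) and (-29, -14) with Euclidean distance 14.0357. For 7 points, brute-force pairwise comparison is shown above. For large n, the divide-and-conquer algorithm (sort by x, recurse on halves, check the dividing strip) achieves O(n log n).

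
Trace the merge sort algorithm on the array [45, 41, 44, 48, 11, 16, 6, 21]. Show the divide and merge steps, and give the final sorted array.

Merge sort trace:

Split: [45, 41, 44, 48, 11, 16, 6, 21] -> [45, 41, 44, 48] and [11, 16, 6, 21]
  Split: [45, 41, 44, 48] -> [45, 41] and [44, 48]
    Split: [45, 41] -> [45] and [41]
    Merge: [45] + [41] -> [41, 45]
    Split: [44, 48] -> [44] and [48]
    Merge: [44] + [48] -> [44, 48]
  Merge: [41, 45] + [44, 48] -> [41, 44, 45, 48]
  Split: [11, 16, 6, 21] -> [11, 16] and [6, 21]
    Split: [11, 16] -> [11] and [16]
    Merge: [11] + [16] -> [11, 16]
    Split: [6, 21] -> [6] and [21]
    Merge: [6] + [21] -> [6, 21]
  Merge: [11, 16] + [6, 21] -> [6, 11, 16, 21]
Merge: [41, 44, 45, 48] + [6, 11, 16, 21] -> [6, 11, 16, 21, 41, 44, 45, 48]

Final sorted array: [6, 11, 16, 21, 41, 44, 45, 48]

The merge sort proceeds by recursively splitting the array and merging sorted halves.
After all merges, the sorted array is [6, 11, 16, 21, 41, 44, 45, 48].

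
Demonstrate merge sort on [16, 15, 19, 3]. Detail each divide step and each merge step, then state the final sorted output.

Merge sort trace:

Split: [16, 15, 19, 3] -> [16, 15] and [19, 3]
  Split: [16, 15] -> [16] and [15]
  Merge: [16] + [15] -> [15, 16]
  Split: [19, 3] -> [19] and [3]
  Merge: [19] + [3] -> [3, 19]
Merge: [15, 16] + [3, 19] -> [3, 15, 16, 19]

Final sorted array: [3, 15, 16, 19]

The merge sort proceeds by recursively splitting the array and merging sorted halves.
After all merges, the sorted array is [3, 15, 16, 19].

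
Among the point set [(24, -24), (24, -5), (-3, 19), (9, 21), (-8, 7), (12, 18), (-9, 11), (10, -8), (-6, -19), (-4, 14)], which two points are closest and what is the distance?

Computing all pairwise distances among 10 points:

d((24, -24), (24, -5)) = 19.0
d((24, -24), (-3, 19)) = 50.774
d((24, -24), (9, 21)) = 47.4342
d((24, -24), (-8, 7)) = 44.5533
d((24, -24), (12, 18)) = 43.6807
d((24, -24), (-9, 11)) = 48.1041
d((24, -24), (10, -8)) = 21.2603
d((24, -24), (-6, -19)) = 30.4138
d((24, -24), (-4, 14)) = 47.2017
d((24, -5), (-3, 19)) = 36.1248
d((24, -5), (9, 21)) = 30.0167
d((24, -5), (-8, 7)) = 34.176
d((24, -5), (12, 18)) = 25.9422
d((24, -5), (-9, 11)) = 36.6742
d((24, -5), (10, -8)) = 14.3178
d((24, -5), (-6, -19)) = 33.1059
d((24, -5), (-4, 14)) = 33.8378
d((-3, 19), (9, 21)) = 12.1655
d((-3, 19), (-8, 7)) = 13.0
d((-3, 19), (12, 18)) = 15.0333
d((-3, 19), (-9, 11)) = 10.0
d((-3, 19), (10, -8)) = 29.9666
d((-3, 19), (-6, -19)) = 38.1182
d((-3, 19), (-4, 14)) = 5.099
d((9, 21), (-8, 7)) = 22.0227
d((9, 21), (12, 18)) = 4.2426
d((9, 21), (-9, 11)) = 20.5913
d((9, 21), (10, -8)) = 29.0172
d((9, 21), (-6, -19)) = 42.72
d((9, 21), (-4, 14)) = 14.7648
d((-8, 7), (12, 18)) = 22.8254
d((-8, 7), (-9, 11)) = 4.1231 <-- minimum
d((-8, 7), (10, -8)) = 23.4307
d((-8, 7), (-6, -19)) = 26.0768
d((-8, 7), (-4, 14)) = 8.0623
d((12, 18), (-9, 11)) = 22.1359
d((12, 18), (10, -8)) = 26.0768
d((12, 18), (-6, -19)) = 41.1461
d((12, 18), (-4, 14)) = 16.4924
d((-9, 11), (10, -8)) = 26.8701
d((-9, 11), (-6, -19)) = 30.1496
d((-9, 11), (-4, 14)) = 5.831
d((10, -8), (-6, -19)) = 19.4165
d((10, -8), (-4, 14)) = 26.0768
d((-6, -19), (-4, 14)) = 33.0606

Closest pair: (-8, 7) and (-9, 11) with distance 4.1231

The closest pair is (-8, 7) and (-9, 11) with Euclidean distance 4.1231. For 10 points, brute-force pairwise comparison is shown above. For large n, the divide-and-conquer algorithm (sort by x, recurse on halves, check the dividing strip) achieves O(n log n).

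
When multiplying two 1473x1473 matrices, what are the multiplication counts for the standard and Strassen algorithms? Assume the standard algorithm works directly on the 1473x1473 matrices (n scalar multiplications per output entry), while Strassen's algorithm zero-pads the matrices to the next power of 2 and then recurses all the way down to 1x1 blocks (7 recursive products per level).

Matrix multiplication for 1473x1473 matrices:

Strassen's algorithm requires power-of-2 dimensions. Pad 1473x1473 to 2048x2048 (next power of 2).

Standard algorithm: 1473^3 = 3196010817 multiplications
Strassen's algorithm: 7^(log2(2048)) = 7^11 = 1977326743 multiplications
Savings: 3196010817 - 1977326743 = 1218684074 multiplications

Standard: 3196010817 multiplications (1473^3). Strassen: 1977326743 multiplications (7^11, after padding to 2048x2048). Strassen reduces 8 recursive multiplications to 7 at each level.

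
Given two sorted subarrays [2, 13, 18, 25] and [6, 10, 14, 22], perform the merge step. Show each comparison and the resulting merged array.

Merging process:

Compare 2 vs 6: take 2 from left. Merged: [2]
Compare 13 vs 6: take 6 from right. Merged: [2, 6]
Compare 13 vs 10: take 10 from right. Merged: [2, 6, 10]
Compare 13 vs 14: take 13 from left. Merged: [2, 6, 10, 13]
Compare 18 vs 14: take 14 from right. Merged: [2, 6, 10, 13, 14]
Compare 18 vs 22: take 18 from left. Merged: [2, 6, 10, 13, 14, 18]
Compare 25 vs 22: take 22 from right. Merged: [2, 6, 10, 13, 14, 18, 22]
Append remaining from left: [25]. Merged: [2, 6, 10, 13, 14, 18, 22, 25]

Final merged array: [2, 6, 10, 13, 14, 18, 22, 25]
Total comparisons: 7

The merged array is [2, 6, 10, 13, 14, 18, 22, 25], requiring 7 comparisons. The merge step runs in O(n) time where n is the total number of elements.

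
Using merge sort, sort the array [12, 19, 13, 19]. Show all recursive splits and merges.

Merge sort trace:

Split: [12, 19, 13, 19] -> [12, 19] and [13, 19]
  Split: [12, 19] -> [12] and [19]
  Merge: [12] + [19] -> [12, 19]
  Split: [13, 19] -> [13] and [19]
  Merge: [13] + [19] -> [13, 19]
Merge: [12, 19] + [13, 19] -> [12, 13, 19, 19]

Final sorted array: [12, 13, 19, 19]

The merge sort proceeds by recursively splitting the array and merging sorted halves.
After all merges, the sorted array is [12, 13, 19, 19].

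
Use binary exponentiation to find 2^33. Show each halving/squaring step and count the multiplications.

Computing 2^33 by squaring (build up from 2^1; each line after the first costs one multiplication):

2^1 = 2
2^2 = (2^1)^2 = 2^2 = 4
2^4 = (2^2)^2 = 4^2 = 16
2^8 = (2^4)^2 = 16^2 = 256
2^16 = (2^8)^2 = 256^2 = 65536
2^32 = (2^16)^2 = 65536^2 = 4294967296
2^33 = 2 * 2^32 = 2 * 4294967296 = 8589934592

Result: 8589934592
Multiplications needed: 6 (6 lines after 2^1)

2^33 = 8589934592. Using exponentiation by squaring, this requires 6 multiplications. The key idea: if the exponent is even, square the half-power; if odd, multiply by the base once.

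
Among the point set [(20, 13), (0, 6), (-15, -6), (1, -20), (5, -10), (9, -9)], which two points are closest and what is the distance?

Computing all pairwise distances among 6 points:

d((20, 13), (0, 6)) = 21.1896
d((20, 13), (-15, -6)) = 39.8246
d((20, 13), (1, -20)) = 38.0789
d((20, 13), (5, -10)) = 27.4591
d((20, 13), (9, -9)) = 24.5967
d((0, 6), (-15, -6)) = 19.2094
d((0, 6), (1, -20)) = 26.0192
d((0, 6), (5, -10)) = 16.7631
d((0, 6), (9, -9)) = 17.4929
d((-15, -6), (1, -20)) = 21.2603
d((-15, -6), (5, -10)) = 20.3961
d((-15, -6), (9, -9)) = 24.1868
d((1, -20), (5, -10)) = 10.7703
d((1, -20), (9, -9)) = 13.6015
d((5, -10), (9, -9)) = 4.1231 <-- minimum

Closest pair: (5, -10) and (9, -9) with distance 4.1231

The closest pair is (5, -10) and (9, -9) with Euclidean distance 4.1231. For 6 points, brute-force pairwise comparison is shown above. For large n, the divide-and-conquer algorithm (sort by x, recurse on halves, check the dividing strip) achieves O(n log n).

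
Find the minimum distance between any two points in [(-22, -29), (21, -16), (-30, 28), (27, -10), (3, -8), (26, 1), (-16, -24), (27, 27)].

Computing all pairwise distances among 8 points:

d((-22, -29), (21, -16)) = 44.9222
d((-22, -29), (-30, 28)) = 57.5587
d((-22, -29), (27, -10)) = 52.5547
d((-22, -29), (3, -8)) = 32.6497
d((-22, -29), (26, 1)) = 56.6039
d((-22, -29), (-16, -24)) = 7.8102 <-- minimum
d((-22, -29), (27, 27)) = 74.411
d((21, -16), (-30, 28)) = 67.3573
d((21, -16), (27, -10)) = 8.4853
d((21, -16), (3, -8)) = 19.6977
d((21, -16), (26, 1)) = 17.72
d((21, -16), (-16, -24)) = 37.855
d((21, -16), (27, 27)) = 43.4166
d((-30, 28), (27, -10)) = 68.5055
d((-30, 28), (3, -8)) = 48.8365
d((-30, 28), (26, 1)) = 62.1691
d((-30, 28), (-16, -24)) = 53.8516
d((-30, 28), (27, 27)) = 57.0088
d((27, -10), (3, -8)) = 24.0832
d((27, -10), (26, 1)) = 11.0454
d((27, -10), (-16, -24)) = 45.2217
d((27, -10), (27, 27)) = 37.0
d((3, -8), (26, 1)) = 24.6982
d((3, -8), (-16, -24)) = 24.8395
d((3, -8), (27, 27)) = 42.4382
d((26, 1), (-16, -24)) = 48.8774
d((26, 1), (27, 27)) = 26.0192
d((-16, -24), (27, 27)) = 66.7083

Closest pair: (-22, -29) and (-16, -24) with distance 7.8102

The closest pair is (-22, -29) and (-16, -24) with Euclidean distance 7.8102. For 8 points, brute-force pairwise comparison is shown above. For large n, the divide-and-conquer algorithm (sort by x, recurse on halves, check the dividing strip) achieves O(n log n).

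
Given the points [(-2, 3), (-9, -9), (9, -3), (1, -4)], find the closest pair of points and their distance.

Computing all pairwise distances among 4 points:

d((-2, 3), (-9, -9)) = 13.8924
d((-2, 3), (9, -3)) = 12.53
d((-2, 3), (1, -4)) = 7.6158 <-- minimum
d((-9, -9), (9, -3)) = 18.9737
d((-9, -9), (1, -4)) = 11.1803
d((9, -3), (1, -4)) = 8.0623

Closest pair: (-2, 3) and (1, -4) with distance 7.6158

The closest pair is (-2, 3) and (1, -4) with Euclidean distance 7.6158. For 4 points, brute-force pairwise comparison is shown above. For large n, the divide-and-conquer algorithm (sort by x, recurse on halves, check the dividing strip) achieves O(n log n).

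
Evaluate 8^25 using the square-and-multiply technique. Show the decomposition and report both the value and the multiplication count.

Computing 8^25 by squaring (build up from 8^1; each line after the first costs one multiplication):

8^1 = 8
8^2 = (8^1)^2 = 8^2 = 64
8^3 = 8 * 8^2 = 8 * 64 = 512
8^6 = (8^3)^2 = 512^2 = 262144
8^12 = (8^6)^2 = 262144^2 = 68719476736
8^24 = (8^12)^2 = 68719476736^2 = 4722366482869645213696
8^25 = 8 * 8^24 = 8 * 4722366482869645213696 = 37778931862957161709568

Result: 37778931862957161709568
Multiplications needed: 6 (6 lines after 8^1)

8^25 = 37778931862957161709568. Using exponentiation by squaring, this requires 6 multiplications. The key idea: if the exponent is even, square the half-power; if odd, multiply by the base once.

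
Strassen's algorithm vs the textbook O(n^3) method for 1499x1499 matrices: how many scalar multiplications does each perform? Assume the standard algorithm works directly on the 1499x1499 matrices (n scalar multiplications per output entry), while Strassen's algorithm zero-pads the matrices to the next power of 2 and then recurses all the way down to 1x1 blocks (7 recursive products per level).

Matrix multiplication for 1499x1499 matrices:

Strassen's algorithm requires power-of-2 dimensions. Pad 1499x1499 to 2048x2048 (next power of 2).

Standard algorithm: 1499^3 = 3368254499 multiplications
Strassen's algorithm: 7^(log2(2048)) = 7^11 = 1977326743 multiplications
Savings: 3368254499 - 1977326743 = 1390927756 multiplications

Standard: 3368254499 multiplications (1499^3). Strassen: 1977326743 multiplications (7^11, after padding to 2048x2048). Strassen reduces 8 recursive multiplications to 7 at each level.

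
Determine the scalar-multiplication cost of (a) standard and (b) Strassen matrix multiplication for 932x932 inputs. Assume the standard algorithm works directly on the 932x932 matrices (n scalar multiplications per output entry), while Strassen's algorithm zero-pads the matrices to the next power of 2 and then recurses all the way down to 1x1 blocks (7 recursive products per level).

Matrix multiplication for 932x932 matrices:

Strassen's algorithm requires power-of-2 dimensions. Pad 932x932 to 1024x1024 (next power of 2).

Standard algorithm: 932^3 = 809557568 multiplications
Strassen's algorithm: 7^(log2(1024)) = 7^10 = 282475249 multiplications
Savings: 809557568 - 282475249 = 527082319 multiplications

Standard: 809557568 multiplications (932^3). Strassen: 282475249 multiplications (7^10, after padding to 1024x1024). Strassen reduces 8 recursive multiplications to 7 at each level.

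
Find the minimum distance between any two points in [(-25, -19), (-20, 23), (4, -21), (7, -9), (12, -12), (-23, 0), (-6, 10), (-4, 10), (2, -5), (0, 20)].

Computing all pairwise distances among 10 points:

d((-25, -19), (-20, 23)) = 42.2966
d((-25, -19), (4, -21)) = 29.0689
d((-25, -19), (7, -9)) = 33.5261
d((-25, -19), (12, -12)) = 37.6563
d((-25, -19), (-23, 0)) = 19.105
d((-25, -19), (-6, 10)) = 34.6699
d((-25, -19), (-4, 10)) = 35.805
d((-25, -19), (2, -5)) = 30.4138
d((-25, -19), (0, 20)) = 46.3249
d((-20, 23), (4, -21)) = 50.1199
d((-20, 23), (7, -9)) = 41.8688
d((-20, 23), (12, -12)) = 47.4236
d((-20, 23), (-23, 0)) = 23.1948
d((-20, 23), (-6, 10)) = 19.105
d((-20, 23), (-4, 10)) = 20.6155
d((-20, 23), (2, -5)) = 35.609
d((-20, 23), (0, 20)) = 20.2237
d((4, -21), (7, -9)) = 12.3693
d((4, -21), (12, -12)) = 12.0416
d((4, -21), (-23, 0)) = 34.2053
d((4, -21), (-6, 10)) = 32.573
d((4, -21), (-4, 10)) = 32.0156
d((4, -21), (2, -5)) = 16.1245
d((4, -21), (0, 20)) = 41.1947
d((7, -9), (12, -12)) = 5.831
d((7, -9), (-23, 0)) = 31.3209
d((7, -9), (-6, 10)) = 23.0217
d((7, -9), (-4, 10)) = 21.9545
d((7, -9), (2, -5)) = 6.4031
d((7, -9), (0, 20)) = 29.8329
d((12, -12), (-23, 0)) = 37.0
d((12, -12), (-6, 10)) = 28.4253
d((12, -12), (-4, 10)) = 27.2029
d((12, -12), (2, -5)) = 12.2066
d((12, -12), (0, 20)) = 34.176
d((-23, 0), (-6, 10)) = 19.7231
d((-23, 0), (-4, 10)) = 21.4709
d((-23, 0), (2, -5)) = 25.4951
d((-23, 0), (0, 20)) = 30.4795
d((-6, 10), (-4, 10)) = 2.0 <-- minimum
d((-6, 10), (2, -5)) = 17.0
d((-6, 10), (0, 20)) = 11.6619
d((-4, 10), (2, -5)) = 16.1555
d((-4, 10), (0, 20)) = 10.7703
d((2, -5), (0, 20)) = 25.0799

Closest pair: (-6, 10) and (-4, 10) with distance 2.0

The closest pair is (-6, 10) and (-4, 10) with Euclidean distance 2.0. For 10 points, brute-force pairwise comparison is shown above. For large n, the divide-and-conquer algorithm (sort by x, recurse on halves, check the dividing strip) achieves O(n log n).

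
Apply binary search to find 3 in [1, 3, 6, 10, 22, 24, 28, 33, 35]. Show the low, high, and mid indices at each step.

Binary search for 3 in [1, 3, 6, 10, 22, 24, 28, 33, 35]:

lo=0, hi=8, mid=4, arr[mid]=22 -> 22 > 3, search left half
lo=0, hi=3, mid=1, arr[mid]=3 -> Found target at index 1!

Binary search finds 3 at index 1 after 2 comparisons. The search repeatedly halves the search space by comparing with the middle element.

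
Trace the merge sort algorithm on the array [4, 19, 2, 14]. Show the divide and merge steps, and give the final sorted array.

Merge sort trace:

Split: [4, 19, 2, 14] -> [4, 19] and [2, 14]
  Split: [4, 19] -> [4] and [19]
  Merge: [4] + [19] -> [4, 19]
  Split: [2, 14] -> [2] and [14]
  Merge: [2] + [14] -> [2, 14]
Merge: [4, 19] + [2, 14] -> [2, 4, 14, 19]

Final sorted array: [2, 4, 14, 19]

The merge sort proceeds by recursively splitting the array and merging sorted halves.
After all merges, the sorted array is [2, 4, 14, 19].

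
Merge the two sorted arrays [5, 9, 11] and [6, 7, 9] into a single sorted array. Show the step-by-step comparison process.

Merging process:

Compare 5 vs 6: take 5 from left. Merged: [5]
Compare 9 vs 6: take 6 from right. Merged: [5, 6]
Compare 9 vs 7: take 7 from right. Merged: [5, 6, 7]
Compare 9 vs 9: take 9 from left. Merged: [5, 6, 7, 9]
Compare 11 vs 9: take 9 from right. Merged: [5, 6, 7, 9, 9]
Append remaining from left: [11]. Merged: [5, 6, 7, 9, 9, 11]

Final merged array: [5, 6, 7, 9, 9, 11]
Total comparisons: 5

The merged array is [5, 6, 7, 9, 9, 11], requiring 5 comparisons. The merge step runs in O(n) time where n is the total number of elements.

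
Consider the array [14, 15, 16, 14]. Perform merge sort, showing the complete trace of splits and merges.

Merge sort trace:

Split: [14, 15, 16, 14] -> [14, 15] and [16, 14]
  Split: [14, 15] -> [14] and [15]
  Merge: [14] + [15] -> [14, 15]
  Split: [16, 14] -> [16] and [14]
  Merge: [16] + [14] -> [14, 16]
Merge: [14, 15] + [14, 16] -> [14, 14, 15, 16]

Final sorted array: [14, 14, 15, 16]

The merge sort proceeds by recursively splitting the array and merging sorted halves.
After all merges, the sorted array is [14, 14, 15, 16].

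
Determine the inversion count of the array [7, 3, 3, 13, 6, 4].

Finding inversions in [7, 3, 3, 13, 6, 4]:

(0, 1): arr[0]=7 > arr[1]=3
(0, 2): arr[0]=7 > arr[2]=3
(0, 4): arr[0]=7 > arr[4]=6
(0, 5): arr[0]=7 > arr[5]=4
(3, 4): arr[3]=13 > arr[4]=6
(3, 5): arr[3]=13 > arr[5]=4
(4, 5): arr[4]=6 > arr[5]=4

Total inversions: 7

The array has 7 inversion(s): (0,1), (0,2), (0,4), (0,5), (3,4), (3,5), (4,5). Each pair (i,j) satisfies i < j and arr[i] > arr[j].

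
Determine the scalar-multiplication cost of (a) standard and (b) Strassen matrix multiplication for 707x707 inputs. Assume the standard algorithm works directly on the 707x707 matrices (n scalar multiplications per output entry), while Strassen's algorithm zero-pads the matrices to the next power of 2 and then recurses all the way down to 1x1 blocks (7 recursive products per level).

Matrix multiplication for 707x707 matrices:

Strassen's algorithm requires power-of-2 dimensions. Pad 707x707 to 1024x1024 (next power of 2).

Standard algorithm: 707^3 = 353393243 multiplications
Strassen's algorithm: 7^(log2(1024)) = 7^10 = 282475249 multiplications
Savings: 353393243 - 282475249 = 70917994 multiplications

Standard: 353393243 multiplications (707^3). Strassen: 282475249 multiplications (7^10, after padding to 1024x1024). Strassen reduces 8 recursive multiplications to 7 at each level.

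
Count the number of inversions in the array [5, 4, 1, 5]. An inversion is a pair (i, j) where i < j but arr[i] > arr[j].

Finding inversions in [5, 4, 1, 5]:

(0, 1): arr[0]=5 > arr[1]=4
(0, 2): arr[0]=5 > arr[2]=1
(1, 2): arr[1]=4 > arr[2]=1

Total inversions: 3

The array has 3 inversion(s): (0,1), (0,2), (1,2). Each pair (i,j) satisfies i < j and arr[i] > arr[j].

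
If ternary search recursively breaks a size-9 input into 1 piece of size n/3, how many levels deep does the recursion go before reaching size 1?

For divide and conquer with division factor 3:

Problem sizes at each level:
Level 0: 9
Level 1: 3
Level 2: 1

The root is level 0 and the size-1 base case is level 2 (the tree spans levels 0 through 2, i.e. 3 levels counting the root), so the depth is the number of divisions: log_3(9) = 2

The recursion tree depth is log_3(9) = 2. At each level, the problem size is divided by 3, so it takes 2 divisions to reduce to a base case of size 1. The algorithm makes 1 recursive call at each level.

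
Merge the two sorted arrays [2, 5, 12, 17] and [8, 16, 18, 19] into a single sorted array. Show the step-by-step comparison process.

Merging process:

Compare 2 vs 8: take 2 from left. Merged: [2]
Compare 5 vs 8: take 5 from left. Merged: [2, 5]
Compare 12 vs 8: take 8 from right. Merged: [2, 5, 8]
Compare 12 vs 16: take 12 from left. Merged: [2, 5, 8, 12]
Compare 17 vs 16: take 16 from right. Merged: [2, 5, 8, 12, 16]
Compare 17 vs 18: take 17 from left. Merged: [2, 5, 8, 12, 16, 17]
Append remaining from right: [18, 19]. Merged: [2, 5, 8, 12, 16, 17, 18, 19]

Final merged array: [2, 5, 8, 12, 16, 17, 18, 19]
Total comparisons: 6

The merged array is [2, 5, 8, 12, 16, 17, 18, 19], requiring 6 comparisons. The merge step runs in O(n) time where n is the total number of elements.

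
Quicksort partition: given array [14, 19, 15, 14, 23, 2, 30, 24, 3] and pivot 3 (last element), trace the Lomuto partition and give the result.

Lomuto partition with pivot = 3:

Initial array: [14, 19, 15, 14, 23, 2, 30, 24, 3]

arr[0]=14 > 3: no swap
arr[1]=19 > 3: no swap
arr[2]=15 > 3: no swap
arr[3]=14 > 3: no swap
arr[4]=23 > 3: no swap
arr[5]=2 <= 3: swap with position 0, array becomes [2, 19, 15, 14, 23, 14, 30, 24, 3]
arr[6]=30 > 3: no swap
arr[7]=24 > 3: no swap

Place pivot at position 1: [2, 3, 15, 14, 23, 14, 30, 24, 19]
Pivot position: 1

After partitioning with pivot 3, the array becomes [2, 3, 15, 14, 23, 14, 30, 24, 19]. The pivot is placed at index 1. All elements to the left of the pivot are <= 3, and all elements to the right are > 3.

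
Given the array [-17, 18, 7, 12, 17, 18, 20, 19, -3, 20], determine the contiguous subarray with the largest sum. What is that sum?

Using Kadane's algorithm on [-17, 18, 7, 12, 17, 18, 20, 19, -3, 20]:

Scanning through the array:
Position 1 (value 18): max_ending_here = 18, max_so_far = 18
Position 2 (value 7): max_ending_here = 25, max_so_far = 25
Position 3 (value 12): max_ending_here = 37, max_so_far = 37
Position 4 (value 17): max_ending_here = 54, max_so_far = 54
Position 5 (value 18): max_ending_here = 72, max_so_far = 72
Position 6 (value 20): max_ending_here = 92, max_so_far = 92
Position 7 (value 19): max_ending_here = 111, max_so_far = 111
Position 8 (value -3): max_ending_here = 108, max_so_far = 111
Position 9 (value 20): max_ending_here = 128, max_so_far = 128

Maximum subarray: [18, 7, 12, 17, 18, 20, 19, -3, 20]
Maximum sum: 128

The maximum subarray is [18, 7, 12, 17, 18, 20, 19, -3, 20] with sum 128. This subarray runs from index 1 to index 9.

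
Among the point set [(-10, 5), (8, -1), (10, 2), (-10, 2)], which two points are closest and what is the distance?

Computing all pairwise distances among 4 points:

d((-10, 5), (8, -1)) = 18.9737
d((-10, 5), (10, 2)) = 20.2237
d((-10, 5), (-10, 2)) = 3.0 <-- minimum
d((8, -1), (10, 2)) = 3.6056
d((8, -1), (-10, 2)) = 18.2483
d((10, 2), (-10, 2)) = 20.0

Closest pair: (-10, 5) and (-10, 2) with distance 3.0

The closest pair is (-10, 5) and (-10, 2) with Euclidean distance 3.0. For 4 points, brute-force pairwise comparison is shown above. For large n, the divide-and-conquer algorithm (sort by x, recurse on halves, check the dividing strip) achieves O(n log n).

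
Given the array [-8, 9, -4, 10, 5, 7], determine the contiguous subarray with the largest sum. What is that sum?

Using Kadane's algorithm on [-8, 9, -4, 10, 5, 7]:

Scanning through the array:
Position 1 (value 9): max_ending_here = 9, max_so_far = 9
Position 2 (value -4): max_ending_here = 5, max_so_far = 9
Position 3 (value 10): max_ending_here = 15, max_so_far = 15
Position 4 (value 5): max_ending_here = 20, max_so_far = 20
Position 5 (value 7): max_ending_here = 27, max_so_far = 27

Maximum subarray: [9, -4, 10, 5, 7]
Maximum sum: 27

The maximum subarray is [9, -4, 10, 5, 7] with sum 27. This subarray runs from index 1 to index 5.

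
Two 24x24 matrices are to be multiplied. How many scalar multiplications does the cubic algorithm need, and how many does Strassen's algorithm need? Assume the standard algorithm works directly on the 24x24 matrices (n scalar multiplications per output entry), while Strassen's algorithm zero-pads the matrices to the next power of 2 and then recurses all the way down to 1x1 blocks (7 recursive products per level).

Matrix multiplication for 24x24 matrices:

Strassen's algorithm requires power-of-2 dimensions. Pad 24x24 to 32x32 (next power of 2).

Standard algorithm: 24^3 = 13824 multiplications
Strassen's algorithm: 7^(log2(32)) = 7^5 = 16807 multiplications
Difference: 13824 - 16807 = -2983 (Strassen uses MORE here due to padding overhead — for small or just-over-power-of-2 n, padding can outweigh the per-level savings)

Standard: 13824 multiplications (24^3). Strassen: 16807 multiplications (7^5, after padding to 32x32). Strassen reduces 8 recursive multiplications to 7 at each level.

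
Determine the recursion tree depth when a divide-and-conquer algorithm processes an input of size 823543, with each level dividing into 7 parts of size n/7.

For divide and conquer with division factor 7:

Problem sizes at each level:
Level 0: 823543
Level 1: 117649
Level 2: 16807
Level 3: 2401
Level 4: 343
Level 5: 49
Level 6: 7
Level 7: 1

The root is level 0 and the size-1 base case is level 7 (the tree spans levels 0 through 7, i.e. 8 levels counting the root), so the depth is the number of divisions: log_7(823543) = 7

The recursion tree depth is log_7(823543) = 7. At each level, the problem size is divided by 7, so it takes 7 divisions to reduce to a base case of size 1. The algorithm makes 7 recursive calls at each level.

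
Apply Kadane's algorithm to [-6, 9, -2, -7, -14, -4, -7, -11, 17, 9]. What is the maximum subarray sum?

Using Kadane's algorithm on [-6, 9, -2, -7, -14, -4, -7, -11, 17, 9]:

Scanning through the array:
Position 1 (value 9): max_ending_here = 9, max_so_far = 9
Position 2 (value -2): max_ending_here = 7, max_so_far = 9
Position 3 (value -7): max_ending_here = 0, max_so_far = 9
Position 4 (value -14): max_ending_here = -14, max_so_far = 9
Position 5 (value -4): max_ending_here = -4, max_so_far = 9
Position 6 (value -7): max_ending_here = -7, max_so_far = 9
Position 7 (value -11): max_ending_here = -11, max_so_far = 9
Position 8 (value 17): max_ending_here = 17, max_so_far = 17
Position 9 (value 9): max_ending_here = 26, max_so_far = 26

Maximum subarray: [17, 9]
Maximum sum: 26

The maximum subarray is [17, 9] with sum 26. This subarray runs from index 8 to index 9.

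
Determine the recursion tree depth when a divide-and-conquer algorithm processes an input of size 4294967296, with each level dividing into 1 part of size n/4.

For divide and conquer with division factor 4:

Problem sizes at each level:
Level 0: 4294967296
Level 1: 1073741824
Level 2: 268435456
Level 3: 67108864
Level 4: 16777216
Level 5: 4194304
Level 6: 1048576
Level 7: 262144
Level 8: 65536
Level 9: 16384
Level 10: 4096
Level 11: 1024
Level 12: 256
Level 13: 64
Level 14: 16
Level 15: 4
Level 16: 1

The root is level 0 and the size-1 base case is level 16 (the tree spans levels 0 through 16, i.e. 17 levels counting the root), so the depth is the number of divisions: log_4(4294967296) = 16

The recursion tree depth is log_4(4294967296) = 16. At each level, the problem size is divided by 4, so it takes 16 divisions to reduce to a base case of size 1. The algorithm makes 1 recursive call at each level.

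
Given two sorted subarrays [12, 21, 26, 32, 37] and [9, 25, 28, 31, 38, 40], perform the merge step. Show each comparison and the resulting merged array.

Merging process:

Compare 12 vs 9: take 9 from right. Merged: [9]
Compare 12 vs 25: take 12 from left. Merged: [9, 12]
Compare 21 vs 25: take 21 from left. Merged: [9, 12, 21]
Compare 26 vs 25: take 25 from right. Merged: [9, 12, 21, 25]
Compare 26 vs 28: take 26 from left. Merged: [9, 12, 21, 25, 26]
Compare 32 vs 28: take 28 from right. Merged: [9, 12, 21, 25, 26, 28]
Compare 32 vs 31: take 31 from right. Merged: [9, 12, 21, 25, 26, 28, 31]
Compare 32 vs 38: take 32 from left. Merged: [9, 12, 21, 25, 26, 28, 31, 32]
Compare 37 vs 38: take 37 from left. Merged: [9, 12, 21, 25, 26, 28, 31, 32, 37]
Append remaining from right: [38, 40]. Merged: [9, 12, 21, 25, 26, 28, 31, 32, 37, 38, 40]

Final merged array: [9, 12, 21, 25, 26, 28, 31, 32, 37, 38, 40]
Total comparisons: 9

The merged array is [9, 12, 21, 25, 26, 28, 31, 32, 37, 38, 40], requiring 9 comparisons. The merge step runs in O(n) time where n is the total number of elements.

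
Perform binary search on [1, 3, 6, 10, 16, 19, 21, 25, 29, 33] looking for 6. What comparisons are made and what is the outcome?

Binary search for 6 in [1, 3, 6, 10, 16, 19, 21, 25, 29, 33]:

lo=0, hi=9, mid=4, arr[mid]=16 -> 16 > 6, search left half
lo=0, hi=3, mid=1, arr[mid]=3 -> 3 < 6, search right half
lo=2, hi=3, mid=2, arr[mid]=6 -> Found target at index 2!

Binary search finds 6 at index 2 after 3 comparisons. The search repeatedly halves the search space by comparing with the middle element.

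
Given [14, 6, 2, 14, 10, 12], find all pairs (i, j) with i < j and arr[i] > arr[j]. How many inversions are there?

Finding inversions in [14, 6, 2, 14, 10, 12]:

(0, 1): arr[0]=14 > arr[1]=6
(0, 2): arr[0]=14 > arr[2]=2
(0, 4): arr[0]=14 > arr[4]=10
(0, 5): arr[0]=14 > arr[5]=12
(1, 2): arr[1]=6 > arr[2]=2
(3, 4): arr[3]=14 > arr[4]=10
(3, 5): arr[3]=14 > arr[5]=12

Total inversions: 7

The array has 7 inversion(s): (0,1), (0,2), (0,4), (0,5), (1,2), (3,4), (3,5). Each pair (i,j) satisfies i < j and arr[i] > arr[j].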